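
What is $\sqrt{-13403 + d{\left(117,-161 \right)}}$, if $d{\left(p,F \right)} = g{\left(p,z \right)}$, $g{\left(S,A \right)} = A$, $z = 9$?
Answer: $i \sqrt{13394} \approx 115.73 i$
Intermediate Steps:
$d{\left(p,F \right)} = 9$
$\sqrt{-13403 + d{\left(117,-161 \right)}} = \sqrt{-13403 + 9} = \sqrt{-13394} = i \sqrt{13394}$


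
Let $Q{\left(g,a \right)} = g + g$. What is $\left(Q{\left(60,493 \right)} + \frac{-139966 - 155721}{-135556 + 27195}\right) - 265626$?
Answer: $- \frac{28770199979}{108361} \approx -2.655 \cdot 10^{5}$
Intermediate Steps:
$Q{\left(g,a \right)} = 2 g$
$\left(Q{\left(60,493 \right)} + \frac{-139966 - 155721}{-135556 + 27195}\right) - 265626 = \left(2 \cdot 60 + \frac{-139966 - 155721}{-135556 + 27195}\right) - 265626 = \left(120 - \frac{295687}{-108361}\right) - 265626 = \left(120 - - \frac{295687}{108361}\right) - 265626 = \left(120 + \frac{295687}{108361}\right) - 265626 = \frac{13299007}{108361} - 265626 = - \frac{28770199979}{108361}$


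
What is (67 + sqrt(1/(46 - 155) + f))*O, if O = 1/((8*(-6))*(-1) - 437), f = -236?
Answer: -67/389 - 35*I*sqrt(2289)/42401 ≈ -0.17224 - 0.039493*I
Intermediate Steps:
O = -1/389 (O = 1/(-48*(-1) - 437) = 1/(48 - 437) = 1/(-389) = -1/389 ≈ -0.0025707)
(67 + sqrt(1/(46 - 155) + f))*O = (67 + sqrt(1/(46 - 155) - 236))*(-1/389) = (67 + sqrt(1/(-109) - 236))*(-1/389) = (67 + sqrt(-1/109 - 236))*(-1/389) = (67 + sqrt(-25725/109))*(-1/389) = (67 + 35*I*sqrt(2289)/109)*(-1/389) = -67/389 - 35*I*sqrt(2289)/42401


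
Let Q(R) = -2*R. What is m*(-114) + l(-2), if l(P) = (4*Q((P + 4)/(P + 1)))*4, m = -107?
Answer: 12262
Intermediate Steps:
l(P) = -32*(4 + P)/(1 + P) (l(P) = (4*(-2*(P + 4)/(P + 1)))*4 = (4*(-2*(4 + P)/(1 + P)))*4 = -8*(4 + P)/(1 + P)*4 = -32*(4 + P)/(1 + P))
m*(-114) + l(-2) = -107*(-114) + 32*(-4 - 1*(-2))/(1 - 2) = 12198 + 32*(-4 + 2)/(-1) = 12198 + 32*(-1)*(-2) = 12198 + 64 = 12262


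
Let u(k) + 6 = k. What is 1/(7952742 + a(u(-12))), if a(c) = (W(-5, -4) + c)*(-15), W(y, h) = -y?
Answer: 1/7952937 ≈ 1.2574e-7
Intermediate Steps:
u(k) = -6 + k
a(c) = -75 - 15*c (a(c) = (-1*(-5) + c)*(-15) = (5 + c)*(-15) = -75 - 15*c)
1/(7952742 + a(u(-12))) = 1/(7952742 + (-75 - 15*(-6 - 12))) = 1/(7952742 + (-75 - 15*(-18))) = 1/(7952742 + (-75 + 270)) = 1/(7952742 + 195) = 1/7952937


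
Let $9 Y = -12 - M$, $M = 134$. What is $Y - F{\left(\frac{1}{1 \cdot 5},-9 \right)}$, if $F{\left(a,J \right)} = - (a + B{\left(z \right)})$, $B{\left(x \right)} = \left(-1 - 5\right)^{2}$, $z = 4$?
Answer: $\frac{899}{45} \approx 19.978$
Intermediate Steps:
$Y = - \frac{146}{9}$ ($Y = \frac{-12 - 134}{9} = \frac{1}{9} \left(-146\right) = - \frac{146}{9} \approx -16.222$)
$B{\left(x \right)} = 36$ ($B{\left(x \right)} = \left(-6\right)^{2} = 36$)
$F{\left(a,J \right)} = -36 - a$ ($F{\left(a,J \right)} = - (a + 36) = - (36 + a) = -36 - a$)
$Y - F{\left(\frac{1}{1 \cdot 5},-9 \right)} = - \frac{146}{9} - \left(-36 - \frac{1}{1 \cdot 5}\right) = - \frac{146}{9} - \left(-36 - \frac{1}{5}\right) = - \frac{146}{9} - - \frac{181}{5} = - \frac{146}{9} + \frac{181}{5} = \frac{899}{45}$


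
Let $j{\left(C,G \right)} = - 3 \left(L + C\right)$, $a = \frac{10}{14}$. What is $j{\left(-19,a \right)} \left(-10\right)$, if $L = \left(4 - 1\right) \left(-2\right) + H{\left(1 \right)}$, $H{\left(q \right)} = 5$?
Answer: $-600$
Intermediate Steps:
$L = -1$ ($L = \left(4 - 1\right) \left(-2\right) + 5 = 3 \left(-2\right) + 5 = -6 + 5 = -1$)
$a = \frac{5}{7}$ ($a = 10 \cdot \frac{1}{14} = \frac{5}{7} \approx 0.71429$)
$j{\left(C,G \right)} = 3 - 3 C$ ($j{\left(C,G \right)} = - 3 \left(-1 + C\right) = 3 - 3 C$)
$j{\left(-19,a \right)} \left(-10\right) = \left(3 - -57\right) \left(-10\right) = \left(3 + 57\right) \left(-10\right) = 60 \left(-10\right) = -600$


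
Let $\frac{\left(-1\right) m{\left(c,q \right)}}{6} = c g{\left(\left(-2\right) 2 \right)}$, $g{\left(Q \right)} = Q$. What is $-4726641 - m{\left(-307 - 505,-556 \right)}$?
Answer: $-4707153$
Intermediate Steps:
$m{\left(c,q \right)} = 24 c$ ($m{\left(c,q \right)} = - 6 c \left(\left(-2\right) 2\right) = - 6 c \left(-4\right) = - 6 \left(- 4 c\right) = 24 c$)
$-4726641 - m{\left(-307 - 505,-556 \right)} = -4726641 - 24 \left(-307 - 505\right) = -4726641 - 24 \left(-812\right) = -4726641 - -19488 = -4726641 + 19488 = -4707153$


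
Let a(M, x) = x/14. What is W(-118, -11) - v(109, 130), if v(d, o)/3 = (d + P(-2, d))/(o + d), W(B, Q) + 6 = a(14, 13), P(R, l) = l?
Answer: -26125/3346 ≈ -7.8078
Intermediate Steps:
a(M, x) = x/14 (a(M, x) = x*(1/14) = x/14)
W(B, Q) = -71/14 (W(B, Q) = -6 + (1/14)*13 = -6 + 13/14 = -71/14)
v(d, o) = 6*d/(d + o) (v(d, o) = 3*((d + d)/(o + d)) = 3*((2*d)/(d + o)) = 3*(2*d/(d + o)) = 6*d/(d + o))
W(-118, -11) - v(109, 130) = -71/14 - 6*109/(109 + 130) = -71/14 - 6*109/239 = -71/14 - 1*654/239 = -71/14 - 654/239 = -26125/3346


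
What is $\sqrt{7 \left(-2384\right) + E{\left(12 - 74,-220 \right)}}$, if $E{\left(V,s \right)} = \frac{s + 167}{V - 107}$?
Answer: $\frac{i \sqrt{2820219}}{13} \approx 129.18 i$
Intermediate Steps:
$E{\left(V,s \right)} = \frac{167 + s}{-107 + V}$
$\sqrt{7 \left(-2384\right) + E{\left(12 - 74,-220 \right)}} = \sqrt{7 \left(-2384\right) + \frac{167 - 220}{-107 + \left(12 - 74\right)}} = \sqrt{-16688 + \frac{1}{-107 - 62} \left(-53\right)} = \sqrt{-16688 + \frac{1}{-169} \left(-53\right)} = \sqrt{-16688 - - \frac{53}{169}} = \sqrt{-16688 + \frac{53}{169}} = \sqrt{- \frac{2820219}{169}} = \frac{i \sqrt{2820219}}{13}$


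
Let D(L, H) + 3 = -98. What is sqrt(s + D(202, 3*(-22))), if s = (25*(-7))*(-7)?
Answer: 2*sqrt(281) ≈ 33.526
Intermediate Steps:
D(L, H) = -101 (D(L, H) = -3 - 98 = -101)
s = 1225 (s = -175*(-7) = 1225)
sqrt(s + D(202, 3*(-22))) = sqrt(1225 - 101) = sqrt(1124) = 2*sqrt(281)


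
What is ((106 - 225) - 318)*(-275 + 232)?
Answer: 18791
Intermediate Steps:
((106 - 225) - 318)*(-275 + 232) = (-119 - 318)*(-43) = -437*(-43) = 18791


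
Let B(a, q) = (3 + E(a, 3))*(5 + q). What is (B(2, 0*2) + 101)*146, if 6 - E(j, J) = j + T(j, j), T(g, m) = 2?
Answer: 18396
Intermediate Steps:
E(j, J) = 4 - j (E(j, J) = 6 - (j + 2) = 6 - (2 + j) = 6 + (-2 - j) = 4 - j)
B(a, q) = (5 + q)*(7 - a) (B(a, q) = (3 + (4 - a))*(5 + q) = (7 - a)*(5 + q) = (5 + q)*(7 - a))
(B(2, 0*2) + 101)*146 = ((35 - 5*2 + 7*(0*2) - 1*2*0*2) + 101)*146 = ((35 - 10 + 7*0 - 1*2*0) + 101)*146 = ((35 - 10 + 0 + 0) + 101)*146 = (25 + 101)*146 = 126*146 = 18396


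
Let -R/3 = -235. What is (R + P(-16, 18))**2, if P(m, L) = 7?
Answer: 506944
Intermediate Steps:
R = 705 (R = -3*(-235) = 705)
(R + P(-16, 18))**2 = (705 + 7)**2 = 712**2 = 506944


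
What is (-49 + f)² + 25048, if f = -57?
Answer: 36284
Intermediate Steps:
(-49 + f)² + 25048 = (-49 - 57)² + 25048 = (-106)² + 25048 = 11236 + 25048 = 36284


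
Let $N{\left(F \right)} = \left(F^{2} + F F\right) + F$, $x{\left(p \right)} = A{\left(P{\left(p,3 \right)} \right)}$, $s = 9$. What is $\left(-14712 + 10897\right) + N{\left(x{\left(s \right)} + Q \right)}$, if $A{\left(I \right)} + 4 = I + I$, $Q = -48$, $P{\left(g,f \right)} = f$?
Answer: $371$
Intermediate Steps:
$A{\left(I \right)} = -4 + 2 I$ ($A{\left(I \right)} = -4 + \left(I + I\right) = -4 + 2 I$)
$x{\left(p \right)} = 2$ ($x{\left(p \right)} = -4 + 2 \cdot 3 = -4 + 6 = 2$)
$N{\left(F \right)} = F + 2 F^{2}$ ($N{\left(F \right)} = \left(F^{2} + F^{2}\right) + F = 2 F^{2} + F = F + 2 F^{2}$)
$\left(-14712 + 10897\right) + N{\left(x{\left(s \right)} + Q \right)} = \left(-14712 + 10897\right) + \left(2 - 48\right) \left(1 + 2 \left(2 - 48\right)\right) = -3815 - 46 \left(1 + 2 \left(-46\right)\right) = -3815 - 46 \left(1 - 92\right) = -3815 - -4186 = -3815 + 4186 = 371$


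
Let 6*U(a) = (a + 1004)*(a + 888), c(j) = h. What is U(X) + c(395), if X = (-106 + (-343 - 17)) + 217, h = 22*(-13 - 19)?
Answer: 159407/2 ≈ 79704.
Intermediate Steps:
h = -704 (h = 22*(-32) = -704)
c(j) = -704
X = -249 (X = (-106 - 360) + 217 = -466 + 217 = -249)
U(a) = (888 + a)*(1004 + a)/6 (U(a) = ((a + 1004)*(a + 888))/6 = ((1004 + a)*(888 + a))/6 = ((888 + a)*(1004 + a))/6 = (888 + a)*(1004 + a)/6)
U(X) + c(395) = (148592 + (⅙)*(-249)² + (946/3)*(-249)) - 704 = (148592 + (⅙)*62001 - 78518) - 704 = (148592 + 20667/2 - 78518) - 704 = 160815/2 - 704 = 159407/2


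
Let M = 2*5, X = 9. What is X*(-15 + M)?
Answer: -45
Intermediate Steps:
M = 10
X*(-15 + M) = 9*(-15 + 10) = 9*(-5) = -45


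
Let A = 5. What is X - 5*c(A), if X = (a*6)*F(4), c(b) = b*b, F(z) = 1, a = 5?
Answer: -95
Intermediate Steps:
c(b) = b**2
X = 30 (X = (5*6)*1 = 30*1 = 30)
X - 5*c(A) = 30 - 5*5**2 = 30 - 5*25 = 30 - 125 = -95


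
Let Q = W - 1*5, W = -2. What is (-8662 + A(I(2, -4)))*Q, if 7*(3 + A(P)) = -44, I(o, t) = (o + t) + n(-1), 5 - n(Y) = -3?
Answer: 60699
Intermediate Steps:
n(Y) = 8 (n(Y) = 5 - 1*(-3) = 5 + 3 = 8)
I(o, t) = 8 + o + t (I(o, t) = (o + t) + 8 = 8 + o + t)
A(P) = -65/7 (A(P) = -3 + (⅐)*(-44) = -3 - 44/7 = -65/7)
Q = -7 (Q = -2 - 1*5 = -2 - 5 = -7)
(-8662 + A(I(2, -4)))*Q = (-8662 - 65/7)*(-7) = -60699/7*(-7) = 60699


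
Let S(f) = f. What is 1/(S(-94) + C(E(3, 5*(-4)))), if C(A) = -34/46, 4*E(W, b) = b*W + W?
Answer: -23/2179 ≈ -0.010555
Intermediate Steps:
E(W, b) = W/4 + W*b/4 (E(W, b) = (b*W + W)/4 = (W*b + W)/4 = (W + W*b)/4 = W/4 + W*b/4)
C(A) = -17/23 (C(A) = -34*1/46 = -17/23)
1/(S(-94) + C(E(3, 5*(-4)))) = 1/(-94 - 17/23) = 1/(-2179/23) = -23/2179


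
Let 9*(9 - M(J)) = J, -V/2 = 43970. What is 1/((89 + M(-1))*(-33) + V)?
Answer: -3/273533 ≈ -1.0968e-5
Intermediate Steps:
V = -87940 (V = -2*43970 = -87940)
M(J) = 9 - J/9
1/((89 + M(-1))*(-33) + V) = 1/((89 + (9 - ⅑*(-1)))*(-33) - 87940) = 1/((89 + (9 + ⅑))*(-33) - 87940) = 1/((89 + 82/9)*(-33) - 87940) = 1/((883/9)*(-33) - 87940) = 1/(-9713/3 - 87940) = 1/(-273533/3) = -3/273533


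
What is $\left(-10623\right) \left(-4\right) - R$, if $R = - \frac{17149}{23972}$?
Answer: $\frac{1018635373}{23972} \approx 42493.0$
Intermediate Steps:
$R = - \frac{17149}{23972}$ ($R = \left(-17149\right) \frac{1}{23972} = - \frac{17149}{23972} \approx -0.71538$)
$\left(-10623\right) \left(-4\right) - R = \left(-10623\right) \left(-4\right) - - \frac{17149}{23972} = 42492 + \frac{17149}{23972} = \frac{1018635373}{23972}$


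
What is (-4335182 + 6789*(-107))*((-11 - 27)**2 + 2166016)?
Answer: -10970826373300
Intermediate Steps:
(-4335182 + 6789*(-107))*((-11 - 27)**2 + 2166016) = (-4335182 - 726423)*((-38)**2 + 2166016) = -5061605*(1444 + 2166016) = -5061605*2167460 = -10970826373300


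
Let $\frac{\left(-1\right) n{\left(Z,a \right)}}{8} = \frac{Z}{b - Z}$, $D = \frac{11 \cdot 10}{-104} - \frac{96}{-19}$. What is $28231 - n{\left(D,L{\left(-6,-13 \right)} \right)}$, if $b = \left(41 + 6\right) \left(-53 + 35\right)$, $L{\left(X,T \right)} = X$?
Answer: $\frac{23708221069}{839795} \approx 28231.0$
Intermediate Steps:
$b = -846$ ($b = 47 \left(-18\right) = -846$)
$D = \frac{3947}{988}$ ($D = 110 \left(- \frac{1}{104}\right) - - \frac{96}{19} = - \frac{55}{52} + \frac{96}{19} = \frac{3947}{988} \approx 3.9949$)
$n{\left(Z,a \right)} = - \frac{8 Z}{-846 - Z}$ ($n{\left(Z,a \right)} = - 8 \frac{Z}{-846 - Z} = - \frac{8 Z}{-846 - Z}$)
$28231 - n{\left(D,L{\left(-6,-13 \right)} \right)} = 28231 - 8 \cdot \frac{3947}{988} \frac{1}{846 + \frac{3947}{988}} = 28231 - 8 \cdot \frac{3947}{988} \frac{1}{\frac{839795}{988}} = 28231 - 8 \cdot \frac{3947}{988} \cdot \frac{988}{839795} = 28231 - \frac{31576}{839795} = \frac{23708221069}{839795}$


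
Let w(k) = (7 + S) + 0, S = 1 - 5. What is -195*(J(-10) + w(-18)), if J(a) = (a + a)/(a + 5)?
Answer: -1365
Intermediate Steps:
J(a) = 2*a/(5 + a) (J(a) = (2*a)/(5 + a) = 2*a/(5 + a))
S = -4
w(k) = 3 (w(k) = (7 - 4) + 0 = 3 + 0 = 3)
-195*(J(-10) + w(-18)) = -195*(2*(-10)/(5 - 10) + 3) = -195*(2*(-10)/(-5) + 3) = -195*(2*(-10)*(-⅕) + 3) = -195*(4 + 3) = -195*7 = -1365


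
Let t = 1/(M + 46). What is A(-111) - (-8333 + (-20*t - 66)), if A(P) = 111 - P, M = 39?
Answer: 146561/17 ≈ 8621.2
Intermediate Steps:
t = 1/85 (t = 1/(39 + 46) = 1/85 ≈ 0.011765)
A(-111) - (-8333 + (-20*t - 66)) = (111 - 1*(-111)) - (-8333 + (-20*1/85 - 66)) = (111 + 111) - (-8333 + (-4/17 - 66)) = 222 - (-8333 - 1126/17) = 222 - 1*(-142787/17) = 222 + 142787/17 = 146561/17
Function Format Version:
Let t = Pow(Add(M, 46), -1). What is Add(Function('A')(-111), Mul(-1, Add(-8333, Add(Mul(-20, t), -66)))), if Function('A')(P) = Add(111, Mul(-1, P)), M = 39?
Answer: Rational(146561, 17) ≈ 8621.2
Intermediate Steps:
t = Rational(1, 85) (t = Pow(Add(39, 46), -1) = Pow(85, -1) = Rational(1, 85) ≈ 0.011765)
Add(Function('A')(-111), Mul(-1, Add(-8333, Add(Mul(-20, t), -66)))) = Add(Add(111, Mul(-1, -111)), Mul(-1, Add(-8333, Add(Mul(-20, Rational(1, 85)), -66)))) = Add(Add(111, 111), Mul(-1, Add(-8333, Add(Rational(-4, 17), -66)))) = Add(222, Mul(-1, Add(-8333, Rational(-1126, 17)))) = Add(222, Mul(-1, Rational(-142787, 17))) = Add(222, Rational(142787, 17)) = Rational(146561, 17)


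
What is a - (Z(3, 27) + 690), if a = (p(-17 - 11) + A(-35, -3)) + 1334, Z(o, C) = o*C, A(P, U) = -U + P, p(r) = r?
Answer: 503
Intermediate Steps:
A(P, U) = P - U
Z(o, C) = C*o
a = 1274 (a = ((-17 - 11) + (-35 - 1*(-3))) + 1334 = (-28 + (-35 + 3)) + 1334 = (-28 - 32) + 1334 = -60 + 1334 = 1274)
a - (Z(3, 27) + 690) = 1274 - (27*3 + 690) = 1274 - (81 + 690) = 1274 - 1*771 = 1274 - 771 = 503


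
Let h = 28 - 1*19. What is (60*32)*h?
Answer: 17280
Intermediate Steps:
h = 9 (h = 28 - 19 = 9)
(60*32)*h = (60*32)*9 = 1920*9 = 17280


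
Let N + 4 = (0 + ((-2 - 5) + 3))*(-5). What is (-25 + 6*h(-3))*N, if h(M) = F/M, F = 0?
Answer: -400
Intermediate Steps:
h(M) = 0 (h(M) = 0/M = 0)
N = 16 (N = -4 + (0 + ((-2 - 5) + 3))*(-5) = -4 + (0 + (-7 + 3))*(-5) = -4 + (0 - 4)*(-5) = -4 - 4*(-5) = -4 + 20 = 16)
(-25 + 6*h(-3))*N = (-25 + 6*0)*16 = (-25 + 0)*16 = -25*16 = -400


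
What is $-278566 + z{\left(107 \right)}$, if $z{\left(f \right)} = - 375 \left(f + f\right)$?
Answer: $-358816$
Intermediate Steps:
$z{\left(f \right)} = - 750 f$ ($z{\left(f \right)} = - 375 \cdot 2 f = - 750 f$)
$-278566 + z{\left(107 \right)} = -278566 - 80250 = -358816$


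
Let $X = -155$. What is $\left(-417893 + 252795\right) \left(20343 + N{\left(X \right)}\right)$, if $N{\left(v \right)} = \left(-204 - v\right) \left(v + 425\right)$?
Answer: $-1174342074$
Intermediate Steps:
$N{\left(v \right)} = \left(-204 - v\right) \left(425 + v\right)$
$\left(-417893 + 252795\right) \left(20343 + N{\left(X \right)}\right) = \left(-417893 + 252795\right) \left(20343 - 13230\right) = - 165098 \left(20343 - 13230\right) = \left(-165098\right) 7113 = -1174342074$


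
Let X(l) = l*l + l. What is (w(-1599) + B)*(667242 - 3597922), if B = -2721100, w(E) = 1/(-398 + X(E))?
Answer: 5093431842040215330/638701 ≈ 7.9747e+12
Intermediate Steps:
X(l) = l + l² (X(l) = l² + l = l + l²)
w(E) = 1/(-398 + E*(1 + E))
(w(-1599) + B)*(667242 - 3597922) = (1/(-398 - 1599*(1 - 1599)) - 2721100)*(667242 - 3597922) = (1/(-398 - 1599*(-1598)) - 2721100)*(-2930680) = (1/(-398 + 2555202) - 2721100)*(-2930680) = (1/2554804 - 2721100)*(-2930680) = -6951877164399/2554804*(-2930680) = 5093431842040215330/638701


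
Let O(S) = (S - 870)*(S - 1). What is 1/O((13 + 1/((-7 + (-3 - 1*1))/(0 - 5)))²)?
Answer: -14641/1815961578 ≈ -8.0624e-6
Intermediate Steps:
O(S) = (-1 + S)*(-870 + S) (O(S) = (-870 + S)*(-1 + S) = (-1 + S)*(-870 + S))
1/O((13 + 1/((-7 + (-3 - 1*1))/(0 - 5)))²) = 1/(870 + ((13 + 1/((-7 + (-3 - 1*1))/(0 - 5)))²)² - 871*(13 + 1/((-7 + (-3 - 1*1))/(0 - 5)))²) = 1/(870 + ((13 + 1/((-7 + (-3 - 1))/(-5)))²)² - 871*(13 + 1/((-7 + (-3 - 1))/(-5)))²) = 1/(870 + ((13 + 1/((-7 - 4)*(-⅕)))²)² - 871*(13 + 1/((-7 - 4)*(-⅕)))²) = 1/(870 + ((13 + 1/(-11*(-⅕)))²)² - 871*(13 + 1/(-11*(-⅕)))²) = 1/(870 + ((13 + 1/(11/5))²)² - 871*(13 + 1/(11/5))²) = 1/(870 + ((13 + 5/11)²)² - 871*(13 + 5/11)²) = 1/(870 + ((148/11)²)² - 871*(148/11)²) = 1/(870 + (21904/121)² - 871*21904/121) = 1/(870 + 479785216/14641 - 19078384/121) = 1/(-1815961578/14641) = -14641/1815961578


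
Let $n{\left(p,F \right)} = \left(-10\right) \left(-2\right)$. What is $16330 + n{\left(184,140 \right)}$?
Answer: $16350$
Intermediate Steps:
$n{\left(p,F \right)} = 20$
$16330 + n{\left(184,140 \right)} = 16330 + 20 = 16350$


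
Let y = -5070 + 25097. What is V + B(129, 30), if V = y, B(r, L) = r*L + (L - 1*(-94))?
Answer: 24021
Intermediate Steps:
y = 20027
B(r, L) = 94 + L + L*r (B(r, L) = L*r + (L + 94) = L*r + (94 + L) = 94 + L + L*r)
V = 20027
V + B(129, 30) = 20027 + (94 + 30 + 30*129) = 20027 + (94 + 30 + 3870) = 20027 + 3994 = 24021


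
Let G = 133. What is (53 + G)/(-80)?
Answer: -93/40 ≈ -2.3250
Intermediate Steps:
(53 + G)/(-80) = (53 + 133)/(-80) = -1/80*186 = -93/40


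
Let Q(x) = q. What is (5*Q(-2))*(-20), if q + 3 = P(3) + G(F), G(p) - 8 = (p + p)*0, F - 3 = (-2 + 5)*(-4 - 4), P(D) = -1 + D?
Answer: -700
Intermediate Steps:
F = -21 (F = 3 + (-2 + 5)*(-4 - 4) = 3 + 3*(-8) = 3 - 24 = -21)
G(p) = 8 (G(p) = 8 + (p + p)*0 = 8 + (2*p)*0 = 8 + 0 = 8)
q = 7 (q = -3 + ((-1 + 3) + 8) = -3 + (2 + 8) = -3 + 10 = 7)
Q(x) = 7
(5*Q(-2))*(-20) = (5*7)*(-20) = 35*(-20) = -700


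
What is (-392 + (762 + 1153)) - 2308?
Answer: -785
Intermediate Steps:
(-392 + (762 + 1153)) - 2308 = (-392 + 1915) - 2308 = 1523 - 2308 = -785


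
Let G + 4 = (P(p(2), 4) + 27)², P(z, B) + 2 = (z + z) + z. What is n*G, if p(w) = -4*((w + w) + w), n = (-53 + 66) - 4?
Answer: 19845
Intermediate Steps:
n = 9 (n = 13 - 4 = 9)
p(w) = -12*w (p(w) = -4*(2*w + w) = -12*w)
P(z, B) = -2 + 3*z (P(z, B) = -2 + ((z + z) + z) = -2 + (2*z + z) = -2 + 3*z)
G = 2205 (G = -4 + ((-2 + 3*(-12*2)) + 27)² = -4 + ((-2 + 3*(-24)) + 27)² = -4 + ((-2 - 72) + 27)² = -4 + (-74 + 27)² = -4 + (-47)² = -4 + 2209 = 2205)
n*G = 9*2205 = 19845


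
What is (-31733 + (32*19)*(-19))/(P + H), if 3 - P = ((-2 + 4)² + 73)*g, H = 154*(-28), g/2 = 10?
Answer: 43285/5849 ≈ 7.4004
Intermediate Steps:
g = 20 (g = 2*10 = 20)
H = -4312
P = -1537 (P = 3 - ((-2 + 4)² + 73)*20 = 3 - (2² + 73)*20 = 3 - (4 + 73)*20 = 3 - 77*20 = 3 - 1*1540 = 3 - 1540 = -1537)
(-31733 + (32*19)*(-19))/(P + H) = (-31733 + (32*19)*(-19))/(-1537 - 4312) = (-31733 + 608*(-19))/(-5849) = (-31733 - 11552)*(-1/5849) = -43285*(-1/5849) = 43285/5849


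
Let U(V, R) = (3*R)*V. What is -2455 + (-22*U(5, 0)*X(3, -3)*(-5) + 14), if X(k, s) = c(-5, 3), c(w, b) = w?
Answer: -2441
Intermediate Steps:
X(k, s) = -5
U(V, R) = 3*R*V
-2455 + (-22*U(5, 0)*X(3, -3)*(-5) + 14) = -2455 + (-22*(3*0*5)*(-5)*(-5) + 14) = -2455 + (-22*0*(-5)*(-5) + 14) = -2455 + (-0*(-5) + 14) = -2455 + (-22*0 + 14) = -2455 + (0 + 14) = -2455 + 14 = -2441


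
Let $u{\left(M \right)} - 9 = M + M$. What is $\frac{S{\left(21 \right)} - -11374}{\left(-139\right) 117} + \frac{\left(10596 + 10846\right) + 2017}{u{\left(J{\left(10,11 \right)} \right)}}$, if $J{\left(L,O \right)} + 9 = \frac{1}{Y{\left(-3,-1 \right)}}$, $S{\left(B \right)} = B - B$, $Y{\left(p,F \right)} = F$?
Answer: $- \frac{381638831}{178893} \approx -2133.3$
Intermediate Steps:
$S{\left(B \right)} = 0$
$J{\left(L,O \right)} = -10$ ($J{\left(L,O \right)} = -9 + \frac{1}{-1} = -9 - 1 = -10$)
$u{\left(M \right)} = 9 + 2 M$ ($u{\left(M \right)} = 9 + \left(M + M\right) = 9 + 2 M$)
$\frac{S{\left(21 \right)} - -11374}{\left(-139\right) 117} + \frac{\left(10596 + 10846\right) + 2017}{u{\left(J{\left(10,11 \right)} \right)}} = \frac{0 - -11374}{\left(-139\right) 117} + \frac{\left(10596 + 10846\right) + 2017}{9 + 2 \left(-10\right)} = \frac{0 + 11374}{-16263} + \frac{21442 + 2017}{9 - 20} = 11374 \left(- \frac{1}{16263}\right) + \frac{23459}{-11} = - \frac{11374}{16263} + 23459 \left(- \frac{1}{11}\right) = - \frac{11374}{16263} - \frac{23459}{11} = - \frac{381638831}{178893}$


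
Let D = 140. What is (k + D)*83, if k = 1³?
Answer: 11703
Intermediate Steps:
k = 1
(k + D)*83 = (1 + 140)*83 = 141*83 = 11703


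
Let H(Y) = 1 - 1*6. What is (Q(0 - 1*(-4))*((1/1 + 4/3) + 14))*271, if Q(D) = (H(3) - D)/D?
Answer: -39837/4 ≈ -9959.3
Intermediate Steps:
H(Y) = -5 (H(Y) = 1 - 6 = -5)
Q(D) = (-5 - D)/D
(Q(0 - 1*(-4))*((1/1 + 4/3) + 14))*271 = (((-5 - (0 - 1*(-4)))/(0 - 1*(-4)))*((1/1 + 4/3) + 14))*271 = (((-5 - (0 + 4))/(0 + 4))*((1*1 + 4*(1/3)) + 14))*271 = (((-5 - 1*4)/4)*((1 + 4/3) + 14))*271 = (((-5 - 4)/4)*(7/3 + 14))*271 = (((1/4)*(-9))*(49/3))*271 = -9/4*49/3*271 = -147/4*271 = -39837/4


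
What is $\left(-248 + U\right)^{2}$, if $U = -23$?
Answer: $73441$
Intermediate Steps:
$\left(-248 + U\right)^{2} = \left(-248 - 23\right)^{2} = \left(-271\right)^{2} = 73441$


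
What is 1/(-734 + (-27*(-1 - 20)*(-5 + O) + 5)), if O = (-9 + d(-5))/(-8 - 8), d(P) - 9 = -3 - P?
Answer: -8/29079 ≈ -0.00027511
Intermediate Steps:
d(P) = 6 - P (d(P) = 9 + (-3 - P) = 6 - P)
O = -⅛ (O = (-9 + (6 - 1*(-5)))/(-8 - 8) = (-9 + (6 + 5))/(-16) = (-9 + 11)*(-1/16) = 2*(-1/16) = -⅛ ≈ -0.12500)
1/(-734 + (-27*(-1 - 20)*(-5 + O) + 5)) = 1/(-734 + (-27*(-1 - 20)*(-5 - ⅛) + 5)) = 1/(-734 + (-(-567)*(-41)/8 + 5)) = 1/(-734 + (-27*861/8 + 5)) = 1/(-734 + (-23247/8 + 5)) = 1/(-734 - 23207/8) = 1/(-29079/8) = -8/29079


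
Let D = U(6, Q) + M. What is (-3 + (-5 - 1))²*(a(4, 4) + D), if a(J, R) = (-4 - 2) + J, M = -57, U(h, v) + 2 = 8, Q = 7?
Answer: -4293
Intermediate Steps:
U(h, v) = 6 (U(h, v) = -2 + 8 = 6)
a(J, R) = -6 + J
D = -51 (D = 6 - 57 = -51)
(-3 + (-5 - 1))²*(a(4, 4) + D) = (-3 + (-5 - 1))²*((-6 + 4) - 51) = (-3 - 6)²*(-2 - 51) = (-9)²*(-53) = 81*(-53) = -4293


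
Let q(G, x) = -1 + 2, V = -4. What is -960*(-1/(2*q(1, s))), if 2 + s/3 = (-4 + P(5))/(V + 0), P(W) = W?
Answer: 480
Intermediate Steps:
s = -27/4 (s = -6 + 3*((-4 + 5)/(-4 + 0)) = -6 + 3*(1/(-4)) = -6 + 3*(1*(-1/4)) = -6 + 3*(-1/4) = -6 - 3/4 = -27/4 ≈ -6.7500)
q(G, x) = 1
-960*(-1/(2*q(1, s))) = -960/((-2*1)) = -960/(-2) = -960*(-1/2) = 480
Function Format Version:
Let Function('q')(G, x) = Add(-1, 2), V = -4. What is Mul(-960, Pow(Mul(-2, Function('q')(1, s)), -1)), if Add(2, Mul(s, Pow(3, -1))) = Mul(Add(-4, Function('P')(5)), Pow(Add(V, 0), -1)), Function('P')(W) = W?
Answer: 480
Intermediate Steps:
s = Rational(-27, 4) (s = Add(-6, Mul(3, Mul(Add(-4, 5), Pow(Add(-4, 0), -1)))) = Add(-6, Mul(3, Mul(1, Pow(-4, -1)))) = Add(-6, Mul(3, Mul(1, Rational(-1, 4)))) = Add(-6, Mul(3, Rational(-1, 4))) = Add(-6, Rational(-3, 4)) = Rational(-27, 4) ≈ -6.7500)
Function('q')(G, x) = 1
Mul(-960, Pow(Mul(-2, Function('q')(1, s)), -1)) = Mul(-960, Pow(Mul(-2, 1), -1)) = Mul(-960, Pow(-2, -1)) = Mul(-960, Rational(-1, 2)) = 480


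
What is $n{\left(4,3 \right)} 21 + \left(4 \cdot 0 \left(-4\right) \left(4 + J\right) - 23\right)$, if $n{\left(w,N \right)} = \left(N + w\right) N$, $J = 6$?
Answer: $418$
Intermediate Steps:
$n{\left(w,N \right)} = N \left(N + w\right)$
$n{\left(4,3 \right)} 21 + \left(4 \cdot 0 \left(-4\right) \left(4 + J\right) - 23\right) = 3 \left(3 + 4\right) 21 - \left(23 - 4 \cdot 0 \left(-4\right) \left(4 + 6\right)\right) = 3 \cdot 7 \cdot 21 - \left(23 - 0 \left(-4\right) 10\right) = 21 \cdot 21 + \left(0 \cdot 10 - 23\right) = 441 + \left(0 - 23\right) = 441 - 23 = 418$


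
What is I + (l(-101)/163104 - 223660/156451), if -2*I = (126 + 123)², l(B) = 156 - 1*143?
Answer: -791100537722729/25517783904 ≈ -31002.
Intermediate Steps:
l(B) = 13 (l(B) = 156 - 143 = 13)
I = -62001/2 (I = -(126 + 123)²/2 = -½*249² = -½*62001 = -62001/2 ≈ -31001.)
I + (l(-101)/163104 - 223660/156451) = -62001/2 + (13/163104 - 223660/156451) = -62001/2 - 36477806777/25517783904 = -791100537722729/25517783904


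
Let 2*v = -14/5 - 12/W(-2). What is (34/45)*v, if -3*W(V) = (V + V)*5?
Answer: -391/225 ≈ -1.7378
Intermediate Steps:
W(V) = -10*V/3 (W(V) = -(V + V)*5/3 = -2*V*5/3 = -10*V/3)
v = -23/10 (v = (-14/5 - 12/((-10/3*(-2))))/2 = (-14*⅕ - 12/20/3)/2 = (-14/5 - 12*3/20)/2 = (-14/5 - 9/5)/2 = (½)*(-23/5) = -23/10 ≈ -2.3000)
(34/45)*v = (34/45)*(-23/10) = -391/225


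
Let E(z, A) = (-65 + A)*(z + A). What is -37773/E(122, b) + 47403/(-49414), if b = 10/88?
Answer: 106904262661/28074317030 ≈ 3.8079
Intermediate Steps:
b = 5/44 (b = 10*(1/88) = 5/44 ≈ 0.11364)
E(z, A) = (-65 + A)*(A + z)
-37773/E(122, b) + 47403/(-49414) = -37773/((5/44)² - 65*5/44 - 65*122 + (5/44)*122) + 47403/(-49414) = -37773/(25/1936 - 325/44 - 7930 + 305/22) + 47403*(-1/49414) = -37773/(-15339915/1936) - 47403/49414 = -37773*(-1936/15339915) - 47403/49414 = 2708464/568145 - 47403/49414 = 106904262661/28074317030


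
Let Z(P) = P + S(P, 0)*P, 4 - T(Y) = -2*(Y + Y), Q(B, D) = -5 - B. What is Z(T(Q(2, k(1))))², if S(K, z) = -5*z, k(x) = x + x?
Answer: 576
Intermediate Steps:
k(x) = 2*x
T(Y) = 4 + 4*Y (T(Y) = 4 - (-2)*(Y + Y) = 4 - (-2)*2*Y = 4 - (-4)*Y = 4 + 4*Y)
Z(P) = P (Z(P) = P + (-5*0)*P = P + 0*P = P + 0 = P)
Z(T(Q(2, k(1))))² = (4 + 4*(-5 - 1*2))² = (4 + 4*(-5 - 2))² = (4 + 4*(-7))² = (4 - 28)² = (-24)² = 576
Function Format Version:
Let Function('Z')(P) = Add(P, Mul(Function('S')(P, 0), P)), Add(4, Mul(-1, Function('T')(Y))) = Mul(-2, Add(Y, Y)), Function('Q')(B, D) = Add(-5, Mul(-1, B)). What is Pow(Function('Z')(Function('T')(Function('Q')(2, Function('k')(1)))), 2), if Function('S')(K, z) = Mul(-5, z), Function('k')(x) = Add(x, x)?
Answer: 576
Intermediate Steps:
Function('k')(x) = Mul(2, x)
Function('T')(Y) = Add(4, Mul(4, Y)) (Function('T')(Y) = Add(4, Mul(-1, Mul(-2, Add(Y, Y)))) = Add(4, Mul(-1, Mul(-2, Mul(2, Y)))) = Add(4, Mul(-1, Mul(-4, Y))) = Add(4, Mul(4, Y)))
Function('Z')(P) = P (Function('Z')(P) = Add(P, Mul(Mul(-5, 0), P)) = Add(P, Mul(0, P)) = Add(P, 0) = P)
Pow(Function('Z')(Function('T')(Function('Q')(2, Function('k')(1)))), 2) = Pow(Add(4, Mul(4, Add(-5, Mul(-1, 2)))), 2) = Pow(Add(4, Mul(4, Add(-5, -2))), 2) = Pow(Add(4, Mul(4, -7)), 2) = Pow(Add(4, -28), 2) = Pow(-24, 2) = 576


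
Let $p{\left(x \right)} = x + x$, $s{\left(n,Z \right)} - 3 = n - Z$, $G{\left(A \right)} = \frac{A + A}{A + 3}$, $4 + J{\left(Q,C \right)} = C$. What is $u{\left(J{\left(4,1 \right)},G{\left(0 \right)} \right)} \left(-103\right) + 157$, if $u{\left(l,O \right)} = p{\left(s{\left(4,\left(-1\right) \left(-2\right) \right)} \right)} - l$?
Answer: $-1182$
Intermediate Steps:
$J{\left(Q,C \right)} = -4 + C$
$G{\left(A \right)} = \frac{2 A}{3 + A}$
$s{\left(n,Z \right)} = 3 + n - Z$ ($s{\left(n,Z \right)} = 3 - \left(Z - n\right) = 3 + n - Z$)
$p{\left(x \right)} = 2 x$
$u{\left(l,O \right)} = 10 - l$ ($u{\left(l,O \right)} = 2 \left(3 + 4 - \left(-1\right) \left(-2\right)\right) - l = 2 \left(3 + 4 - 2\right) - l = 2 \cdot 5 - l = 10 - l$)
$u{\left(J{\left(4,1 \right)},G{\left(0 \right)} \right)} \left(-103\right) + 157 = \left(10 - \left(-4 + 1\right)\right) \left(-103\right) + 157 = \left(10 - -3\right) \left(-103\right) + 157 = \left(10 + 3\right) \left(-103\right) + 157 = 13 \left(-103\right) + 157 = -1339 + 157 = -1182$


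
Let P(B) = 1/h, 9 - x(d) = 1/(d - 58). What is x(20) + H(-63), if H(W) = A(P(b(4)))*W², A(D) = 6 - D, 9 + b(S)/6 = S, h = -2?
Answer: 490343/19 ≈ 25808.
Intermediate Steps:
x(d) = 9 - 1/(-58 + d) (x(d) = 9 - 1/(d - 58) = 9 - 1/(-58 + d))
b(S) = -54 + 6*S
P(B) = -½ (P(B) = 1/(-2) = -½)
H(W) = 13*W²/2 (H(W) = (6 - 1*(-½))*W² = (6 + ½)*W² = 13*W²/2)
x(20) + H(-63) = (-523 + 9*20)/(-58 + 20) + (13/2)*(-63)² = (-523 + 180)/(-38) + (13/2)*3969 = -1/38*(-343) + 51597/2 = 343/38 + 51597/2 = 490343/19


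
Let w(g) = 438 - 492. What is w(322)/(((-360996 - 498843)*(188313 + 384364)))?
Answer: 18/164136673001 ≈ 1.0966e-10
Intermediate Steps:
w(g) = -54
w(322)/(((-360996 - 498843)*(188313 + 384364))) = -54*1/((-360996 - 498843)*(188313 + 384364)) = -54/((-859839*572677)) = -54/(-492410019003) = -54*(-1/492410019003) = 18/164136673001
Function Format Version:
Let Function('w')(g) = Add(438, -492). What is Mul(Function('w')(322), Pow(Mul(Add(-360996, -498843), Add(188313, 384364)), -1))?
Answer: Rational(18, 164136673001) ≈ 1.0966e-10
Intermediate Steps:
Function('w')(g) = -54
Mul(Function('w')(322), Pow(Mul(Add(-360996, -498843), Add(188313, 384364)), -1)) = Mul(-54, Pow(Mul(Add(-360996, -498843), Add(188313, 384364)), -1)) = Mul(-54, Pow(Mul(-859839, 572677), -1)) = Mul(-54, Pow(-492410019003, -1)) = Mul(-54, Rational(-1, 492410019003)) = Rational(18, 164136673001)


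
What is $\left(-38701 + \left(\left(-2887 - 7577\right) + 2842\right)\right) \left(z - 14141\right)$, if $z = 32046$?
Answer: $-829413315$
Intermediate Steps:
$\left(-38701 + \left(\left(-2887 - 7577\right) + 2842\right)\right) \left(z - 14141\right) = \left(-38701 + \left(\left(-2887 - 7577\right) + 2842\right)\right) \left(32046 - 14141\right) = \left(-38701 + \left(-10464 + 2842\right)\right) 17905 = \left(-38701 - 7622\right) 17905 = \left(-46323\right) 17905 = -829413315$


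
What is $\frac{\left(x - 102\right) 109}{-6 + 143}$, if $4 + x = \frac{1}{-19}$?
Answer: $- \frac{219635}{2603} \approx -84.378$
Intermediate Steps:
$x = - \frac{77}{19}$ ($x = -4 + \frac{1}{-19} = -4 - \frac{1}{19} = - \frac{77}{19} \approx -4.0526$)
$\frac{\left(x - 102\right) 109}{-6 + 143} = \frac{\left(- \frac{77}{19} - 102\right) 109}{-6 + 143} = \frac{\left(- \frac{2015}{19}\right) 109}{137} = \left(- \frac{219635}{19}\right) \frac{1}{137} = - \frac{219635}{2603}$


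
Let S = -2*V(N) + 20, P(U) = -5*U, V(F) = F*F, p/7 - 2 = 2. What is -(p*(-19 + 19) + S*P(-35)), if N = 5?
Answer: 5250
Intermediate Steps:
p = 28 (p = 14 + 7*2 = 14 + 14 = 28)
V(F) = F²
S = -30 (S = -2*5² + 20 = -2*25 + 20 = -50 + 20 = -30)
-(p*(-19 + 19) + S*P(-35)) = -(28*(-19 + 19) - (-150)*(-35)) = -(28*0 - 30*175) = -(0 - 5250) = -1*(-5250) = 5250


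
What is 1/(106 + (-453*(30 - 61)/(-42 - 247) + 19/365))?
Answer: 105485/6061206 ≈ 0.017403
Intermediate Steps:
1/(106 + (-453*(30 - 61)/(-42 - 247) + 19/365)) = 1/(106 + (-453/((-289/(-31))) + 19*(1/365))) = 1/(106 + (-453/((-289*(-1/31))) + 19/365)) = 1/(106 + (-453/289/31 + 19/365)) = 1/(106 + (-453*31/289 + 19/365)) = 1/(106 + (-14043/289 + 19/365)) = 1/(106 - 5120204/105485) = 1/(6061206/105485) = 105485/6061206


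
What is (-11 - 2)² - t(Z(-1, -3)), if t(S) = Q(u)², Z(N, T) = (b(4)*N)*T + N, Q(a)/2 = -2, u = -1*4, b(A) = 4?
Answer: 153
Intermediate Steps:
u = -4
Q(a) = -4 (Q(a) = 2*(-2) = -4)
Z(N, T) = N + 4*N*T (Z(N, T) = (4*N)*T + N = 4*N*T + N = N + 4*N*T)
t(S) = 16 (t(S) = (-4)² = 16)
(-11 - 2)² - t(Z(-1, -3)) = (-11 - 2)² - 1*16 = (-13)² - 16 = 169 - 16 = 153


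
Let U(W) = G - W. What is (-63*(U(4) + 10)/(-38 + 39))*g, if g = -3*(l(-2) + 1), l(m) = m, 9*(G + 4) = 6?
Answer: -504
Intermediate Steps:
G = -10/3 (G = -4 + (⅑)*6 = -4 + ⅔ = -10/3 ≈ -3.3333)
g = 3 (g = -3*(-2 + 1) = -3*(-1) = 3)
U(W) = -10/3 - W
(-63*(U(4) + 10)/(-38 + 39))*g = -63*((-10/3 - 1*4) + 10)/(-38 + 39)*3 = -63*((-10/3 - 4) + 10)/1*3 = -63*(-22/3 + 10)*3 = -168*3 = -504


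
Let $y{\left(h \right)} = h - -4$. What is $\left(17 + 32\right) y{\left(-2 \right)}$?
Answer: $98$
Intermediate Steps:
$y{\left(h \right)} = 4 + h$ ($y{\left(h \right)} = h + 4 = 4 + h$)
$\left(17 + 32\right) y{\left(-2 \right)} = \left(17 + 32\right) \left(4 - 2\right) = 49 \cdot 2 = 98$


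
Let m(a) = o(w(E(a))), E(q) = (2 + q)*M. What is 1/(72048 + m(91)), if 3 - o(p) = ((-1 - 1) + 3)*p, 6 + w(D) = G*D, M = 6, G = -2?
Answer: 1/73173 ≈ 1.3666e-5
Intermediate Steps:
E(q) = 12 + 6*q (E(q) = (2 + q)*6 = 12 + 6*q)
w(D) = -6 - 2*D
o(p) = 3 - p (o(p) = 3 - ((-1 - 1) + 3)*p = 3 - (-2 + 3)*p = 3 - p)
m(a) = 33 + 12*a (m(a) = 3 - (-6 - 2*(12 + 6*a)) = 3 - (-6 + (-24 - 12*a)) = 3 - (-30 - 12*a) = 3 + (30 + 12*a) = 33 + 12*a)
1/(72048 + m(91)) = 1/(72048 + (33 + 12*91)) = 1/(72048 + (33 + 1092)) = 1/(72048 + 1125) = 1/73173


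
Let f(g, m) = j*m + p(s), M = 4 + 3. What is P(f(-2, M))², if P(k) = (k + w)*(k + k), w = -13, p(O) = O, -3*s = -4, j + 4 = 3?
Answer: 3625216/81 ≈ 44756.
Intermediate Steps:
j = -1 (j = -4 + 3 = -1)
s = 4/3 (s = -⅓*(-4) = 4/3 ≈ 1.3333)
M = 7
f(g, m) = 4/3 - m (f(g, m) = -m + 4/3 = 4/3 - m)
P(k) = 2*k*(-13 + k) (P(k) = (k - 13)*(k + k) = (-13 + k)*(2*k) = 2*k*(-13 + k))
P(f(-2, M))² = (2*(4/3 - 1*7)*(-13 + (4/3 - 1*7)))² = (2*(4/3 - 7)*(-13 + (4/3 - 7)))² = (2*(-17/3)*(-13 - 17/3))² = (2*(-17/3)*(-56/3))² = (1904/9)² = 3625216/81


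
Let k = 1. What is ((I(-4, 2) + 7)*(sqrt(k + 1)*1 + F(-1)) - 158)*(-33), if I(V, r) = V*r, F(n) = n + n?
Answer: 5148 + 33*sqrt(2) ≈ 5194.7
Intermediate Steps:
F(n) = 2*n
((I(-4, 2) + 7)*(sqrt(k + 1)*1 + F(-1)) - 158)*(-33) = ((-4*2 + 7)*(sqrt(1 + 1)*1 + 2*(-1)) - 158)*(-33) = ((-8 + 7)*(sqrt(2)*1 - 2) - 158)*(-33) = (-(sqrt(2) - 2) - 158)*(-33) = (-(-2 + sqrt(2)) - 158)*(-33) = ((2 - sqrt(2)) - 158)*(-33) = (-156 - sqrt(2))*(-33) = 5148 + 33*sqrt(2)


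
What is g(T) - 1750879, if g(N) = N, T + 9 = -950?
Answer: -1751838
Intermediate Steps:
T = -959 (T = -9 - 950 = -959)
g(T) - 1750879 = -959 - 1750879 = -1751838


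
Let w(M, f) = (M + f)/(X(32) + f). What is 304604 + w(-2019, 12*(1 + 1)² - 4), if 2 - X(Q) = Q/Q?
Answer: 2741041/9 ≈ 3.0456e+5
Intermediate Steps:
X(Q) = 1 (X(Q) = 2 - Q/Q = 2 - 1*1 = 2 - 1 = 1)
w(M, f) = (M + f)/(1 + f)
304604 + w(-2019, 12*(1 + 1)² - 4) = 304604 + (-2019 + (12*(1 + 1)² - 4))/(1 + (12*(1 + 1)² - 4)) = 304604 + (-2019 + (12*2² - 4))/(1 + (12*2² - 4)) = 304604 + (-2019 + (12*4 - 4))/(1 + (12*4 - 4)) = 304604 + (-2019 + (48 - 4))/(1 + (48 - 4)) = 304604 + (-2019 + 44)/(1 + 44) = 304604 - 1975/45 = 304604 + (1/45)*(-1975) = 304604 - 395/9 = 2741041/9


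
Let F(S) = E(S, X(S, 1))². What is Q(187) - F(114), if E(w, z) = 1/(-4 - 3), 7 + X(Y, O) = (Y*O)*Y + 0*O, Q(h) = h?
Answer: 9162/49 ≈ 186.98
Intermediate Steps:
X(Y, O) = -7 + O*Y² (X(Y, O) = -7 + ((Y*O)*Y + 0*O) = -7 + ((O*Y)*Y + 0) = -7 + (O*Y² + 0) = -7 + O*Y²)
E(w, z) = -⅐ (E(w, z) = 1/(-7) = -⅐)
F(S) = 1/49 (F(S) = (-⅐)² = 1/49)
Q(187) - F(114) = 187 - 1*1/49 = 187 - 1/49 = 9162/49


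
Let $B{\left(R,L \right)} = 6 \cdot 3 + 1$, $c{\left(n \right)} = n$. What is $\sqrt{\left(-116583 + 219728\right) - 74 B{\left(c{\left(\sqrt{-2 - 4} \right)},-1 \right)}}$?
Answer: $\sqrt{101739} \approx 318.97$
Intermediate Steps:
$B{\left(R,L \right)} = 19$ ($B{\left(R,L \right)} = 18 + 1 = 19$)
$\sqrt{\left(-116583 + 219728\right) - 74 B{\left(c{\left(\sqrt{-2 - 4} \right)},-1 \right)}} = \sqrt{\left(-116583 + 219728\right) - 1406} = \sqrt{103145 - 1406} = \sqrt{101739}$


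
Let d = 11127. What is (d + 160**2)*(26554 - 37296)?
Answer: -394521434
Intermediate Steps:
(d + 160**2)*(26554 - 37296) = (11127 + 160**2)*(26554 - 37296) = (11127 + 25600)*(-10742) = 36727*(-10742) = -394521434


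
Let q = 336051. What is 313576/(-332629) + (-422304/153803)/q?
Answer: -5402506822457048/5730715574491479 ≈ -0.94273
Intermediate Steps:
313576/(-332629) + (-422304/153803)/q = 313576/(-332629) - 422304/153803/336051 = 313576*(-1/332629) - 422304*1/153803*(1/336051) = -313576/332629 - 422304/153803*1/336051 = -313576/332629 - 140768/17228550651 = -5402506822457048/5730715574491479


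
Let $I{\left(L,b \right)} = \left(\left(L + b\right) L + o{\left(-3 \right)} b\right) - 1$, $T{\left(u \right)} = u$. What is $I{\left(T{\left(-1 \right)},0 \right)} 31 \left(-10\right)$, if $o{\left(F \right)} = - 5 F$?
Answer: $0$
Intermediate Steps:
$I{\left(L,b \right)} = -1 + 15 b + L \left(L + b\right)$ ($I{\left(L,b \right)} = \left(\left(L + b\right) L + \left(-5\right) \left(-3\right) b\right) - 1 = \left(L \left(L + b\right) + 15 b\right) - 1 = \left(15 b + L \left(L + b\right)\right) - 1 = -1 + 15 b + L \left(L + b\right)$)
$I{\left(T{\left(-1 \right)},0 \right)} 31 \left(-10\right) = \left(-1 + \left(-1\right)^{2} + 15 \cdot 0 - 0\right) 31 \left(-10\right) = \left(-1 + 1 + 0 + 0\right) 31 \left(-10\right) = 0 \cdot 31 \left(-10\right) = 0 \left(-10\right) = 0$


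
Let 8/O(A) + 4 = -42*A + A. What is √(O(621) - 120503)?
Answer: I*√78142125714895/25465 ≈ 347.14*I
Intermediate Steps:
O(A) = 8/(-4 - 41*A) (O(A) = 8/(-4 + (-42*A + A)) = 8/(-4 - 41*A))
√(O(621) - 120503) = √(-8/(4 + 41*621) - 120503) = √(-8/(4 + 25461) - 120503) = √(-8/25465 - 120503) = √(-3068608903/25465) = I*√78142125714895/25465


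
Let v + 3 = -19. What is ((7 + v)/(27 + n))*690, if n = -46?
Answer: 10350/19 ≈ 544.74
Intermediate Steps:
v = -22 (v = -3 - 19 = -22)
((7 + v)/(27 + n))*690 = ((7 - 22)/(27 - 46))*690 = -15/(-19)*690 = -15*(-1/19)*690 = (15/19)*690 = 10350/19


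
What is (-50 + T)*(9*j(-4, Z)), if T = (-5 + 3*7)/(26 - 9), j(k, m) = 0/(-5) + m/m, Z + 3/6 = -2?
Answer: -7506/17 ≈ -441.53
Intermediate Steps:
Z = -5/2 (Z = -1/2 - 2 = -5/2 ≈ -2.5000)
j(k, m) = 1 (j(k, m) = 0*(-1/5) + 1 = 0 + 1 = 1)
T = 16/17 (T = (-5 + 21)/17 = 16*(1/17) = 16/17 ≈ 0.94118)
(-50 + T)*(9*j(-4, Z)) = (-50 + 16/17)*(9*1) = -834/17*9 = -7506/17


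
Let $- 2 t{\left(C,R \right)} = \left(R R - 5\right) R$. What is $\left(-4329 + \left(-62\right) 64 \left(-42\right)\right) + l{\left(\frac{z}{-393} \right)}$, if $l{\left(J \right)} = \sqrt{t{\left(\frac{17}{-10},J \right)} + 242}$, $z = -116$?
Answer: $162327 + \frac{2 \sqrt{1447520821977}}{154449} \approx 1.6234 \cdot 10^{5}$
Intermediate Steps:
$t{\left(C,R \right)} = - \frac{R \left(-5 + R^{2}\right)}{2}$ ($t{\left(C,R \right)} = - \frac{\left(R R - 5\right) R}{2} = - \frac{\left(R^{2} - 5\right) R}{2} = - \frac{\left(-5 + R^{2}\right) R}{2} = - \frac{R \left(-5 + R^{2}\right)}{2}$)
$l{\left(J \right)} = \sqrt{242 + \frac{J \left(5 - J^{2}\right)}{2}}$ ($l{\left(J \right)} = \sqrt{\frac{J \left(5 - J^{2}\right)}{2} + 242} = \sqrt{242 + \frac{J \left(5 - J^{2}\right)}{2}}$)
$\left(-4329 + \left(-62\right) 64 \left(-42\right)\right) + l{\left(\frac{z}{-393} \right)} = \left(-4329 + \left(-62\right) 64 \left(-42\right)\right) + \frac{\sqrt{2} \sqrt{484 - - \frac{116}{-393} \left(-5 + \left(- \frac{116}{-393}\right)^{2}\right)}}{2} = \left(-4329 - -166656\right) + \frac{\sqrt{2} \sqrt{484 - \left(-116\right) \left(- \frac{1}{393}\right) \left(-5 + \left(\left(-116\right) \left(- \frac{1}{393}\right)\right)^{2}\right)}}{2} = \left(-4329 + 166656\right) + \frac{\sqrt{2} \sqrt{484 - \frac{116 \left(-5 + \left(\frac{116}{393}\right)^{2}\right)}{393}}}{2} = 162327 + \frac{\sqrt{2} \sqrt{484 - \frac{116 \left(-5 + \frac{13456}{154449}\right)}{393}}}{2} = 162327 + \frac{\sqrt{2} \sqrt{484 - \frac{116}{393} \left(- \frac{758789}{154449}\right)}}{2} = 162327 + \frac{\sqrt{2} \sqrt{484 + \frac{88019524}{60698457}}}{2} = 162327 + \frac{\sqrt{2} \sqrt{\frac{29466072712}{60698457}}}{2} = 162327 + \frac{\sqrt{2} \frac{2 \sqrt{2895041643954}}{154449}}{2} = 162327 + \frac{2 \sqrt{1447520821977}}{154449}$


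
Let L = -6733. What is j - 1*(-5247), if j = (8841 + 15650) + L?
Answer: 23005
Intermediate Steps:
j = 17758 (j = (8841 + 15650) - 6733 = 24491 - 6733 = 17758)
j - 1*(-5247) = 17758 - 1*(-5247) = 17758 + 5247 = 23005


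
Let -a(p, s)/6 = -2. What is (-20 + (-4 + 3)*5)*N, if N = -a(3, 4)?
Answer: 300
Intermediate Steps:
a(p, s) = 12 (a(p, s) = -6*(-2) = 12)
N = -12 (N = -1*12 = -12)
(-20 + (-4 + 3)*5)*N = (-20 + (-4 + 3)*5)*(-12) = (-20 - 1*5)*(-12) = (-20 - 5)*(-12) = -25*(-12) = 300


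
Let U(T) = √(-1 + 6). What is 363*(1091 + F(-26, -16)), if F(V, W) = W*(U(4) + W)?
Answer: 488961 - 5808*√5 ≈ 4.7597e+5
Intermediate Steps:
U(T) = √5
F(V, W) = W*(W + √5) (F(V, W) = W*(√5 + W) = W*(W + √5))
363*(1091 + F(-26, -16)) = 363*(1091 - 16*(-16 + √5)) = 363*(1091 + (256 - 16*√5)) = 363*(1347 - 16*√5) = 488961 - 5808*√5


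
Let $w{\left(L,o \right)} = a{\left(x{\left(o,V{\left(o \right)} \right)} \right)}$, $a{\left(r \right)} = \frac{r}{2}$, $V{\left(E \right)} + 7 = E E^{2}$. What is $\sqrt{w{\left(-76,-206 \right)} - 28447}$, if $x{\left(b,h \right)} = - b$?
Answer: $2 i \sqrt{7086} \approx 168.36 i$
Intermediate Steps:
$V{\left(E \right)} = -7 + E^{3}$ ($V{\left(E \right)} = -7 + E E^{2} = -7 + E^{3}$)
$a{\left(r \right)} = \frac{r}{2}$ ($a{\left(r \right)} = r \frac{1}{2} = \frac{r}{2}$)
$w{\left(L,o \right)} = - \frac{o}{2}$ ($w{\left(L,o \right)} = \frac{\left(-1\right) o}{2} = - \frac{o}{2}$)
$\sqrt{w{\left(-76,-206 \right)} - 28447} = \sqrt{\left(- \frac{1}{2}\right) \left(-206\right) - 28447} = \sqrt{103 - 28447} = \sqrt{-28344} = 2 i \sqrt{7086}$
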